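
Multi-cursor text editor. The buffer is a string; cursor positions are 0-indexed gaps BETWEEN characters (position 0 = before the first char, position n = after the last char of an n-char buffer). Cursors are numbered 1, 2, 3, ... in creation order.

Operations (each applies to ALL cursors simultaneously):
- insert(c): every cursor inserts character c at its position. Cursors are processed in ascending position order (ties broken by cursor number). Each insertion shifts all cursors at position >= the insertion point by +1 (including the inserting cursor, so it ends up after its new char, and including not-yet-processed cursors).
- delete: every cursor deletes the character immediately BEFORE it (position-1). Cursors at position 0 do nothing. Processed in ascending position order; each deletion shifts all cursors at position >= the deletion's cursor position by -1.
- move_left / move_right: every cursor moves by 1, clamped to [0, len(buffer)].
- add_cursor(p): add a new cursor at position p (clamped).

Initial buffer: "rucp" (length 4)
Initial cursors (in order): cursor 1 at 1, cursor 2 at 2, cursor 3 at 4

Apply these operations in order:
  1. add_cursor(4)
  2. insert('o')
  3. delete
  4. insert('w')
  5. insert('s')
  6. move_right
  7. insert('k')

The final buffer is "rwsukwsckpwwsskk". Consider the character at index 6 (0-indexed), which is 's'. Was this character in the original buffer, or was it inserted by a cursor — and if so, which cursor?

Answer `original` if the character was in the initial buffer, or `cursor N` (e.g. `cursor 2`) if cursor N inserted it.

After op 1 (add_cursor(4)): buffer="rucp" (len 4), cursors c1@1 c2@2 c3@4 c4@4, authorship ....
After op 2 (insert('o')): buffer="rouocpoo" (len 8), cursors c1@2 c2@4 c3@8 c4@8, authorship .1.2..34
After op 3 (delete): buffer="rucp" (len 4), cursors c1@1 c2@2 c3@4 c4@4, authorship ....
After op 4 (insert('w')): buffer="rwuwcpww" (len 8), cursors c1@2 c2@4 c3@8 c4@8, authorship .1.2..34
After op 5 (insert('s')): buffer="rwsuwscpwwss" (len 12), cursors c1@3 c2@6 c3@12 c4@12, authorship .11.22..3434
After op 6 (move_right): buffer="rwsuwscpwwss" (len 12), cursors c1@4 c2@7 c3@12 c4@12, authorship .11.22..3434
After op 7 (insert('k')): buffer="rwsukwsckpwwsskk" (len 16), cursors c1@5 c2@9 c3@16 c4@16, authorship .11.122.2.343434
Authorship (.=original, N=cursor N): . 1 1 . 1 2 2 . 2 . 3 4 3 4 3 4
Index 6: author = 2

Answer: cursor 2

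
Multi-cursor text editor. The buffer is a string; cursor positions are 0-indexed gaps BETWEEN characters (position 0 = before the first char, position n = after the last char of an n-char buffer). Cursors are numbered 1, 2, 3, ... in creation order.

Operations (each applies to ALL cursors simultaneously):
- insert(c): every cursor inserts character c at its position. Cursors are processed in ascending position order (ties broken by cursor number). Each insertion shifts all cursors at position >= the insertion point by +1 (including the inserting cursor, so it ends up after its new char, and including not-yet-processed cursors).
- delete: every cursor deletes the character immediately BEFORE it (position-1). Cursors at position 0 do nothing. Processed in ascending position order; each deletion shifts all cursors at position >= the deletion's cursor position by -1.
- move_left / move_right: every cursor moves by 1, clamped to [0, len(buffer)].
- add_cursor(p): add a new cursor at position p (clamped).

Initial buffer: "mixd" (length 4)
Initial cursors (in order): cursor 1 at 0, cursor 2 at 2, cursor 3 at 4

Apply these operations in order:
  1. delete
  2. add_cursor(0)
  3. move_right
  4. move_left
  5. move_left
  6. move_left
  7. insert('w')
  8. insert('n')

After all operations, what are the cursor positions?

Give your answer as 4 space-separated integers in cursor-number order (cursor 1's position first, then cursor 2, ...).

Answer: 8 8 8 8

Derivation:
After op 1 (delete): buffer="mx" (len 2), cursors c1@0 c2@1 c3@2, authorship ..
After op 2 (add_cursor(0)): buffer="mx" (len 2), cursors c1@0 c4@0 c2@1 c3@2, authorship ..
After op 3 (move_right): buffer="mx" (len 2), cursors c1@1 c4@1 c2@2 c3@2, authorship ..
After op 4 (move_left): buffer="mx" (len 2), cursors c1@0 c4@0 c2@1 c3@1, authorship ..
After op 5 (move_left): buffer="mx" (len 2), cursors c1@0 c2@0 c3@0 c4@0, authorship ..
After op 6 (move_left): buffer="mx" (len 2), cursors c1@0 c2@0 c3@0 c4@0, authorship ..
After op 7 (insert('w')): buffer="wwwwmx" (len 6), cursors c1@4 c2@4 c3@4 c4@4, authorship 1234..
After op 8 (insert('n')): buffer="wwwwnnnnmx" (len 10), cursors c1@8 c2@8 c3@8 c4@8, authorship 12341234..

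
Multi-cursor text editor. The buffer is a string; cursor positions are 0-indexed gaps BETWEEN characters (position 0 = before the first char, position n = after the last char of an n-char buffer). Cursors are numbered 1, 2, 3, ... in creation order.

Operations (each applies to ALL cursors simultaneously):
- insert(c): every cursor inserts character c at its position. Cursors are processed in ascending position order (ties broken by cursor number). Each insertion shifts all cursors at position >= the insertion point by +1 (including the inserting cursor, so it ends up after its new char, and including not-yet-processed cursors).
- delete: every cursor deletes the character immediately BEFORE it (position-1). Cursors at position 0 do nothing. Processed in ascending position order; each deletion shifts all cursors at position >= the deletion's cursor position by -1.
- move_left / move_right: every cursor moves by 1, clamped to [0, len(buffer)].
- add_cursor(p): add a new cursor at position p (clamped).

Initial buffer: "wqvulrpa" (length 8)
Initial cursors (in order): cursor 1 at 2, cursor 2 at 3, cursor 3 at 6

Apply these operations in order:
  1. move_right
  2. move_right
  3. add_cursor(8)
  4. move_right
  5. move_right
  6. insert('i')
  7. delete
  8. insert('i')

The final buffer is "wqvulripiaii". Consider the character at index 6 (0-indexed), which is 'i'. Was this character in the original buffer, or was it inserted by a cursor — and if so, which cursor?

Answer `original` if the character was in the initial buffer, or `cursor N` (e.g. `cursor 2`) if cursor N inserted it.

Answer: cursor 1

Derivation:
After op 1 (move_right): buffer="wqvulrpa" (len 8), cursors c1@3 c2@4 c3@7, authorship ........
After op 2 (move_right): buffer="wqvulrpa" (len 8), cursors c1@4 c2@5 c3@8, authorship ........
After op 3 (add_cursor(8)): buffer="wqvulrpa" (len 8), cursors c1@4 c2@5 c3@8 c4@8, authorship ........
After op 4 (move_right): buffer="wqvulrpa" (len 8), cursors c1@5 c2@6 c3@8 c4@8, authorship ........
After op 5 (move_right): buffer="wqvulrpa" (len 8), cursors c1@6 c2@7 c3@8 c4@8, authorship ........
After op 6 (insert('i')): buffer="wqvulripiaii" (len 12), cursors c1@7 c2@9 c3@12 c4@12, authorship ......1.2.34
After op 7 (delete): buffer="wqvulrpa" (len 8), cursors c1@6 c2@7 c3@8 c4@8, authorship ........
After op 8 (insert('i')): buffer="wqvulripiaii" (len 12), cursors c1@7 c2@9 c3@12 c4@12, authorship ......1.2.34
Authorship (.=original, N=cursor N): . . . . . . 1 . 2 . 3 4
Index 6: author = 1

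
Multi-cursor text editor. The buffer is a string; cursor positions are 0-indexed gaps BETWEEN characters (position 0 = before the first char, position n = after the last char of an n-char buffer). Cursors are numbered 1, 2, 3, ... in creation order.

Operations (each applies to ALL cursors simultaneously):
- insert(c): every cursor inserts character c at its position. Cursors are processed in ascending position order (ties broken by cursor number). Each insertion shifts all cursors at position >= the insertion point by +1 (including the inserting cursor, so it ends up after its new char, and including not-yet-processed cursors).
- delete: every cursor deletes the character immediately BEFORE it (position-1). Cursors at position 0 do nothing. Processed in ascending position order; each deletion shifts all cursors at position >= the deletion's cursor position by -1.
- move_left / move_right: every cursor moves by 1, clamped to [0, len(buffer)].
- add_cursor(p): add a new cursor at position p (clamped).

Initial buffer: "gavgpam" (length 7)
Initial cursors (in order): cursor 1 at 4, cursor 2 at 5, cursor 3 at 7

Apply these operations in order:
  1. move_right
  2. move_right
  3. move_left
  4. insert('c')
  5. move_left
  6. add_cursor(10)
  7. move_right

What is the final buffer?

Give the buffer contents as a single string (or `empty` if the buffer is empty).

After op 1 (move_right): buffer="gavgpam" (len 7), cursors c1@5 c2@6 c3@7, authorship .......
After op 2 (move_right): buffer="gavgpam" (len 7), cursors c1@6 c2@7 c3@7, authorship .......
After op 3 (move_left): buffer="gavgpam" (len 7), cursors c1@5 c2@6 c3@6, authorship .......
After op 4 (insert('c')): buffer="gavgpcaccm" (len 10), cursors c1@6 c2@9 c3@9, authorship .....1.23.
After op 5 (move_left): buffer="gavgpcaccm" (len 10), cursors c1@5 c2@8 c3@8, authorship .....1.23.
After op 6 (add_cursor(10)): buffer="gavgpcaccm" (len 10), cursors c1@5 c2@8 c3@8 c4@10, authorship .....1.23.
After op 7 (move_right): buffer="gavgpcaccm" (len 10), cursors c1@6 c2@9 c3@9 c4@10, authorship .....1.23.

Answer: gavgpcaccm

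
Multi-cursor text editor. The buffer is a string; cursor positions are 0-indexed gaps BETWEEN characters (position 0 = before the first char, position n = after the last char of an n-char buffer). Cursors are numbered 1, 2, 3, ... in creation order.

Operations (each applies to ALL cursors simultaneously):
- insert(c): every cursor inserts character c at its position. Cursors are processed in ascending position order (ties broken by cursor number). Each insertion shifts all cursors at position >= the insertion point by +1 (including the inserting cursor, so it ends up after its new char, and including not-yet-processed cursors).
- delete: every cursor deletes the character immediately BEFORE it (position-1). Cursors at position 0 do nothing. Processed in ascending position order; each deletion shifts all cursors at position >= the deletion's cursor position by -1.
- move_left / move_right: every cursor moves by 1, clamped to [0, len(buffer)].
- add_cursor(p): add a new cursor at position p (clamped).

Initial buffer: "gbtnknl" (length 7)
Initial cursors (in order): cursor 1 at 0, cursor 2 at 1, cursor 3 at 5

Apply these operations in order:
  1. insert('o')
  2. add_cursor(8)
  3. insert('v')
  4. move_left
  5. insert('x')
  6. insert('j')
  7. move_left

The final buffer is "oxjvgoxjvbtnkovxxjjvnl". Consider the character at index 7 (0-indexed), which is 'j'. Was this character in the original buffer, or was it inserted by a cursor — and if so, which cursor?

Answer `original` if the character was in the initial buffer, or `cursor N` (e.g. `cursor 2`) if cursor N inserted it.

After op 1 (insert('o')): buffer="ogobtnkonl" (len 10), cursors c1@1 c2@3 c3@8, authorship 1.2....3..
After op 2 (add_cursor(8)): buffer="ogobtnkonl" (len 10), cursors c1@1 c2@3 c3@8 c4@8, authorship 1.2....3..
After op 3 (insert('v')): buffer="ovgovbtnkovvnl" (len 14), cursors c1@2 c2@5 c3@12 c4@12, authorship 11.22....334..
After op 4 (move_left): buffer="ovgovbtnkovvnl" (len 14), cursors c1@1 c2@4 c3@11 c4@11, authorship 11.22....334..
After op 5 (insert('x')): buffer="oxvgoxvbtnkovxxvnl" (len 18), cursors c1@2 c2@6 c3@15 c4@15, authorship 111.222....33344..
After op 6 (insert('j')): buffer="oxjvgoxjvbtnkovxxjjvnl" (len 22), cursors c1@3 c2@8 c3@19 c4@19, authorship 1111.2222....3334344..
After op 7 (move_left): buffer="oxjvgoxjvbtnkovxxjjvnl" (len 22), cursors c1@2 c2@7 c3@18 c4@18, authorship 1111.2222....3334344..
Authorship (.=original, N=cursor N): 1 1 1 1 . 2 2 2 2 . . . . 3 3 3 4 3 4 4 . .
Index 7: author = 2

Answer: cursor 2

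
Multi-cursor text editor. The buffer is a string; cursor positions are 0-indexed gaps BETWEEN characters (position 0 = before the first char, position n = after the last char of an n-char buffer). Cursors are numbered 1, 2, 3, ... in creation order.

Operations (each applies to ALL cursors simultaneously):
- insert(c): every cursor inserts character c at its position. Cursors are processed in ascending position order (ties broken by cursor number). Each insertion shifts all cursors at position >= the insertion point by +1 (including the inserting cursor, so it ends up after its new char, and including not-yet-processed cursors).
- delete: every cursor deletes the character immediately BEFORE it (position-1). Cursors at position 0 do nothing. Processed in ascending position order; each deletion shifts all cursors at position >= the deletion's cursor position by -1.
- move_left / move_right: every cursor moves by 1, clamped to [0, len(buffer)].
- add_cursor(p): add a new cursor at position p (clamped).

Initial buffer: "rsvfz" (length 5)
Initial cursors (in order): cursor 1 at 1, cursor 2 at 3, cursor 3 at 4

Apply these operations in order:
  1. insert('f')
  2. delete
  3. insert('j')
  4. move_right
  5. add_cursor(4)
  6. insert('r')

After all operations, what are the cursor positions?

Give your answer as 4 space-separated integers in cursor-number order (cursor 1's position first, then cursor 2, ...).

After op 1 (insert('f')): buffer="rfsvfffz" (len 8), cursors c1@2 c2@5 c3@7, authorship .1..2.3.
After op 2 (delete): buffer="rsvfz" (len 5), cursors c1@1 c2@3 c3@4, authorship .....
After op 3 (insert('j')): buffer="rjsvjfjz" (len 8), cursors c1@2 c2@5 c3@7, authorship .1..2.3.
After op 4 (move_right): buffer="rjsvjfjz" (len 8), cursors c1@3 c2@6 c3@8, authorship .1..2.3.
After op 5 (add_cursor(4)): buffer="rjsvjfjz" (len 8), cursors c1@3 c4@4 c2@6 c3@8, authorship .1..2.3.
After op 6 (insert('r')): buffer="rjsrvrjfrjzr" (len 12), cursors c1@4 c4@6 c2@9 c3@12, authorship .1.1.42.23.3

Answer: 4 9 12 6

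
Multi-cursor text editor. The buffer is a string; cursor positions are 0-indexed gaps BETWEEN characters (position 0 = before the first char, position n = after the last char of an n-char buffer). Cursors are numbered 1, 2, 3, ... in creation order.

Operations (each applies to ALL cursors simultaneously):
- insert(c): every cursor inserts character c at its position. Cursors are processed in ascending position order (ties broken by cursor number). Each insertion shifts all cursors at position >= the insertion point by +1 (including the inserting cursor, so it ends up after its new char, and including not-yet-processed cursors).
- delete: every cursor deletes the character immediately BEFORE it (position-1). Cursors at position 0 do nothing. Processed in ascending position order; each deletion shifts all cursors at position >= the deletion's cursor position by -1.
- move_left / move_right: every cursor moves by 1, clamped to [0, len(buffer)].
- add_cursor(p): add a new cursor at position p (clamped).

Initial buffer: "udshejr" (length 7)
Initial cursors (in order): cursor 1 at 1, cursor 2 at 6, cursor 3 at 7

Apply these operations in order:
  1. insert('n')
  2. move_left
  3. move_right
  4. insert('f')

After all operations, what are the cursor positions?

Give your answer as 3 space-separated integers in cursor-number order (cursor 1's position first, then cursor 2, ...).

Answer: 3 10 13

Derivation:
After op 1 (insert('n')): buffer="undshejnrn" (len 10), cursors c1@2 c2@8 c3@10, authorship .1.....2.3
After op 2 (move_left): buffer="undshejnrn" (len 10), cursors c1@1 c2@7 c3@9, authorship .1.....2.3
After op 3 (move_right): buffer="undshejnrn" (len 10), cursors c1@2 c2@8 c3@10, authorship .1.....2.3
After op 4 (insert('f')): buffer="unfdshejnfrnf" (len 13), cursors c1@3 c2@10 c3@13, authorship .11.....22.33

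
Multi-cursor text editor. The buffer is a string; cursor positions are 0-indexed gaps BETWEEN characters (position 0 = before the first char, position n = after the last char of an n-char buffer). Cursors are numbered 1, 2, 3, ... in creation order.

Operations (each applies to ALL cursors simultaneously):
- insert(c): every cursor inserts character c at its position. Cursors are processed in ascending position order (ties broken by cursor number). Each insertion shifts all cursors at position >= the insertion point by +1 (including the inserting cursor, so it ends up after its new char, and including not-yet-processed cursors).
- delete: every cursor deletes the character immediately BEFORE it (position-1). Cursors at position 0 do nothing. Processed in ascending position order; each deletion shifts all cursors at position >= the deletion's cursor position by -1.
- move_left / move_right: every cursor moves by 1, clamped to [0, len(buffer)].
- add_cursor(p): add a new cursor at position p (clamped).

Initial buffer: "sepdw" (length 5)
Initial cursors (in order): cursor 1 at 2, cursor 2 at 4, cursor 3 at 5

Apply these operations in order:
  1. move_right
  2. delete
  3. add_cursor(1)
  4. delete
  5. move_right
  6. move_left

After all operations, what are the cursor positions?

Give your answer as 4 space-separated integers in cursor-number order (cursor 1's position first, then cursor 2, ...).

After op 1 (move_right): buffer="sepdw" (len 5), cursors c1@3 c2@5 c3@5, authorship .....
After op 2 (delete): buffer="se" (len 2), cursors c1@2 c2@2 c3@2, authorship ..
After op 3 (add_cursor(1)): buffer="se" (len 2), cursors c4@1 c1@2 c2@2 c3@2, authorship ..
After op 4 (delete): buffer="" (len 0), cursors c1@0 c2@0 c3@0 c4@0, authorship 
After op 5 (move_right): buffer="" (len 0), cursors c1@0 c2@0 c3@0 c4@0, authorship 
After op 6 (move_left): buffer="" (len 0), cursors c1@0 c2@0 c3@0 c4@0, authorship 

Answer: 0 0 0 0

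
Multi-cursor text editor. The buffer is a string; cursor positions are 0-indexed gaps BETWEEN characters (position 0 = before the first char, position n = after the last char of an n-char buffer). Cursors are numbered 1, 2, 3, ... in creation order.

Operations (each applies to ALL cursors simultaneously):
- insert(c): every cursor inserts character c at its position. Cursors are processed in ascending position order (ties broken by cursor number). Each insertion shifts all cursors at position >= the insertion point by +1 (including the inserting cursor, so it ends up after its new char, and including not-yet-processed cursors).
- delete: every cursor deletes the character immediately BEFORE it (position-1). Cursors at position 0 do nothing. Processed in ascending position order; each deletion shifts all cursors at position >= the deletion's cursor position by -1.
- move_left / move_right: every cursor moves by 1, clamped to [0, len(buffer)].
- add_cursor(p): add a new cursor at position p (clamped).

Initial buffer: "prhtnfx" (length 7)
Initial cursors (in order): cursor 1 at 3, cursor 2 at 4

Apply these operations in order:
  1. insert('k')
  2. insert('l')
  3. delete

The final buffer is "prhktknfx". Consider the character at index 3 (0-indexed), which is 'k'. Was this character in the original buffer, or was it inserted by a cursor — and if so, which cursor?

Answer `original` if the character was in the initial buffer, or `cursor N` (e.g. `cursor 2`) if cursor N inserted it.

Answer: cursor 1

Derivation:
After op 1 (insert('k')): buffer="prhktknfx" (len 9), cursors c1@4 c2@6, authorship ...1.2...
After op 2 (insert('l')): buffer="prhkltklnfx" (len 11), cursors c1@5 c2@8, authorship ...11.22...
After op 3 (delete): buffer="prhktknfx" (len 9), cursors c1@4 c2@6, authorship ...1.2...
Authorship (.=original, N=cursor N): . . . 1 . 2 . . .
Index 3: author = 1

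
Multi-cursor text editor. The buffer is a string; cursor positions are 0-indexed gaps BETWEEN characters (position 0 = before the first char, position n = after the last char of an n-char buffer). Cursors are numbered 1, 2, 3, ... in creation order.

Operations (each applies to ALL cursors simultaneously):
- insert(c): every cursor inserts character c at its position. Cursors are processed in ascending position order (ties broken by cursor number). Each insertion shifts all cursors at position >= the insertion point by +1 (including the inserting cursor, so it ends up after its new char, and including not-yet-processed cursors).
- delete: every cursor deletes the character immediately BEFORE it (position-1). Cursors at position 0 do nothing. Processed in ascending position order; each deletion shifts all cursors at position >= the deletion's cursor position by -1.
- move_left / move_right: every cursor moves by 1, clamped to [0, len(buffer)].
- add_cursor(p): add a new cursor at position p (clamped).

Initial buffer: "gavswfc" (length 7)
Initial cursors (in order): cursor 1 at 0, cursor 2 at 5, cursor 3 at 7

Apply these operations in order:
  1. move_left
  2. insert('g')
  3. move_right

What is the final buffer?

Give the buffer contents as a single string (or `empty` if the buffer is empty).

After op 1 (move_left): buffer="gavswfc" (len 7), cursors c1@0 c2@4 c3@6, authorship .......
After op 2 (insert('g')): buffer="ggavsgwfgc" (len 10), cursors c1@1 c2@6 c3@9, authorship 1....2..3.
After op 3 (move_right): buffer="ggavsgwfgc" (len 10), cursors c1@2 c2@7 c3@10, authorship 1....2..3.

Answer: ggavsgwfgc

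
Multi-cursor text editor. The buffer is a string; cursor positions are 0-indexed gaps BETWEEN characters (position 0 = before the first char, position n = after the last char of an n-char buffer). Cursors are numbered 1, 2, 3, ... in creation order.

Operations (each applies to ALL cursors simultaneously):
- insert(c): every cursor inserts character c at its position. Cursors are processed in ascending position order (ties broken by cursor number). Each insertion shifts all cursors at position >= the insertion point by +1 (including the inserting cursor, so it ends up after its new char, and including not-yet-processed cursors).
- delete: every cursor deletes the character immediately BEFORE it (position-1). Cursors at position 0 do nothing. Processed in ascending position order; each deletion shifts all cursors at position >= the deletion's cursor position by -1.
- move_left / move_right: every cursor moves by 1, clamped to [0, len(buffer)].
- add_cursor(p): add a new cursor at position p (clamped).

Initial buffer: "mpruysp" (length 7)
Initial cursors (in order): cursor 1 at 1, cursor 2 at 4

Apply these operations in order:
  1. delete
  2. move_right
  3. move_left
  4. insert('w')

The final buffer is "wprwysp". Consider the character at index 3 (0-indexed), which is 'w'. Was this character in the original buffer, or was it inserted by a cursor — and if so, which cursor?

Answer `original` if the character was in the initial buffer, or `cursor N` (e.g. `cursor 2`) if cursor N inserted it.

Answer: cursor 2

Derivation:
After op 1 (delete): buffer="prysp" (len 5), cursors c1@0 c2@2, authorship .....
After op 2 (move_right): buffer="prysp" (len 5), cursors c1@1 c2@3, authorship .....
After op 3 (move_left): buffer="prysp" (len 5), cursors c1@0 c2@2, authorship .....
After op 4 (insert('w')): buffer="wprwysp" (len 7), cursors c1@1 c2@4, authorship 1..2...
Authorship (.=original, N=cursor N): 1 . . 2 . . .
Index 3: author = 2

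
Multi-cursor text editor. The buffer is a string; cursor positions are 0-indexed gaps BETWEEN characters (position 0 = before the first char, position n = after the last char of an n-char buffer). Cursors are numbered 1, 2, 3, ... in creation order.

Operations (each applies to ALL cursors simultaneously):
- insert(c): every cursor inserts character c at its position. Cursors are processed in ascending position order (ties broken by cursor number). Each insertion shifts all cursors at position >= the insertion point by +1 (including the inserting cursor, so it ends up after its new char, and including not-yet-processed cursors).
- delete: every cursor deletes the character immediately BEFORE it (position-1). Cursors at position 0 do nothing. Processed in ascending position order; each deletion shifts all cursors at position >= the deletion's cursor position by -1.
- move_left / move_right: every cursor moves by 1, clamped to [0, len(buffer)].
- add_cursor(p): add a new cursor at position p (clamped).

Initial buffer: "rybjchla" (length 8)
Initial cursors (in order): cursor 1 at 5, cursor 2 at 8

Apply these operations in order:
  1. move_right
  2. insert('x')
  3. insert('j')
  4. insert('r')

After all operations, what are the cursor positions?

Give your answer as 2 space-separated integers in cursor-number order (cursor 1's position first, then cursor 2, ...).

Answer: 9 14

Derivation:
After op 1 (move_right): buffer="rybjchla" (len 8), cursors c1@6 c2@8, authorship ........
After op 2 (insert('x')): buffer="rybjchxlax" (len 10), cursors c1@7 c2@10, authorship ......1..2
After op 3 (insert('j')): buffer="rybjchxjlaxj" (len 12), cursors c1@8 c2@12, authorship ......11..22
After op 4 (insert('r')): buffer="rybjchxjrlaxjr" (len 14), cursors c1@9 c2@14, authorship ......111..222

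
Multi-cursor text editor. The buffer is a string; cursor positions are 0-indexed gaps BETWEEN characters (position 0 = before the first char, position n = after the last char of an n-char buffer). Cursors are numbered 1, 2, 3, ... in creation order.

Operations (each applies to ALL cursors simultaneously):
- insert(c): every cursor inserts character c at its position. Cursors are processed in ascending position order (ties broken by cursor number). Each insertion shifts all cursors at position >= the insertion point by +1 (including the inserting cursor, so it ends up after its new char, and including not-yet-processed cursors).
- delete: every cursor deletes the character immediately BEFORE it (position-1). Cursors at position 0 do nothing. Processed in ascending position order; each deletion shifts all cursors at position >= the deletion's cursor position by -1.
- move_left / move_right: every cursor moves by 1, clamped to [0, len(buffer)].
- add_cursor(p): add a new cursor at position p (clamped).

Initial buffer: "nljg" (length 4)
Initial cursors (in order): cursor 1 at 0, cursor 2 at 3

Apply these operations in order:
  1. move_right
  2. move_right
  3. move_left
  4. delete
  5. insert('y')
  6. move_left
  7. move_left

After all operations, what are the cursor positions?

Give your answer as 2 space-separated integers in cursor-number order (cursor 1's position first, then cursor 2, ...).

Answer: 0 1

Derivation:
After op 1 (move_right): buffer="nljg" (len 4), cursors c1@1 c2@4, authorship ....
After op 2 (move_right): buffer="nljg" (len 4), cursors c1@2 c2@4, authorship ....
After op 3 (move_left): buffer="nljg" (len 4), cursors c1@1 c2@3, authorship ....
After op 4 (delete): buffer="lg" (len 2), cursors c1@0 c2@1, authorship ..
After op 5 (insert('y')): buffer="ylyg" (len 4), cursors c1@1 c2@3, authorship 1.2.
After op 6 (move_left): buffer="ylyg" (len 4), cursors c1@0 c2@2, authorship 1.2.
After op 7 (move_left): buffer="ylyg" (len 4), cursors c1@0 c2@1, authorship 1.2.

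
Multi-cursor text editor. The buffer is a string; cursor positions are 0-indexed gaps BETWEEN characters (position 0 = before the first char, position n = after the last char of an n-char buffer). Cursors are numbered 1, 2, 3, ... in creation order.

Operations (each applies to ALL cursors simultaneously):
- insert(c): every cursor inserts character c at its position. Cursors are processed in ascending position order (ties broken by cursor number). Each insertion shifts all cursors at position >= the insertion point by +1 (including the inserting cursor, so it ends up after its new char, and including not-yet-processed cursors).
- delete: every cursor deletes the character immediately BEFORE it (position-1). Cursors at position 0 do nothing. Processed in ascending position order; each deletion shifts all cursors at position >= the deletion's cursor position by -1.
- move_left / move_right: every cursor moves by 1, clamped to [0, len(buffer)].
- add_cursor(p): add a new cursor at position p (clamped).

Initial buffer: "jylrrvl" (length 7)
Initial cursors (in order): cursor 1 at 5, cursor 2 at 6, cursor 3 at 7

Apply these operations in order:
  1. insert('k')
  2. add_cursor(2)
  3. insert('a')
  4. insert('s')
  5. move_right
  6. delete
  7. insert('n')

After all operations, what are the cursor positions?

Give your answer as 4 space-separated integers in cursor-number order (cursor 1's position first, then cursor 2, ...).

Answer: 11 15 18 5

Derivation:
After op 1 (insert('k')): buffer="jylrrkvklk" (len 10), cursors c1@6 c2@8 c3@10, authorship .....1.2.3
After op 2 (add_cursor(2)): buffer="jylrrkvklk" (len 10), cursors c4@2 c1@6 c2@8 c3@10, authorship .....1.2.3
After op 3 (insert('a')): buffer="jyalrrkavkalka" (len 14), cursors c4@3 c1@8 c2@11 c3@14, authorship ..4...11.22.33
After op 4 (insert('s')): buffer="jyaslrrkasvkaslkas" (len 18), cursors c4@4 c1@10 c2@14 c3@18, authorship ..44...111.222.333
After op 5 (move_right): buffer="jyaslrrkasvkaslkas" (len 18), cursors c4@5 c1@11 c2@15 c3@18, authorship ..44...111.222.333
After op 6 (delete): buffer="jyasrrkaskaska" (len 14), cursors c4@4 c1@9 c2@12 c3@14, authorship ..44..11122233
After op 7 (insert('n')): buffer="jyasnrrkasnkasnkan" (len 18), cursors c4@5 c1@11 c2@15 c3@18, authorship ..444..11112222333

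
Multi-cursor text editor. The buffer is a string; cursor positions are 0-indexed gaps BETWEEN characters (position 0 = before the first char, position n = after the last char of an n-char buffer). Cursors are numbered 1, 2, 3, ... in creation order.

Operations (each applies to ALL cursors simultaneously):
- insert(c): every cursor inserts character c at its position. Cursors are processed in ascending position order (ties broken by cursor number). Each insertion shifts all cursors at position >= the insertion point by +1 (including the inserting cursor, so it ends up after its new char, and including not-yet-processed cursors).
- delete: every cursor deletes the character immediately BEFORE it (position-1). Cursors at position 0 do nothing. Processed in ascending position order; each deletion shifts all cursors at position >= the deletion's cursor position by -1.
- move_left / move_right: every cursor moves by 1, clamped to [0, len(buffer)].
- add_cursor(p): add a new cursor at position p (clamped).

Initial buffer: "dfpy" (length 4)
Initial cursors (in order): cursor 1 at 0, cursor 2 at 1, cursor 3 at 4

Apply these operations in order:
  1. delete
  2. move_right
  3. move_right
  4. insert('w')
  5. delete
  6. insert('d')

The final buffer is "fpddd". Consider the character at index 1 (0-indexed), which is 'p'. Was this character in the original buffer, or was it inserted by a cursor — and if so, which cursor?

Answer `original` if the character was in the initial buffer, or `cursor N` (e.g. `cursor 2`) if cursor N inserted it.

After op 1 (delete): buffer="fp" (len 2), cursors c1@0 c2@0 c3@2, authorship ..
After op 2 (move_right): buffer="fp" (len 2), cursors c1@1 c2@1 c3@2, authorship ..
After op 3 (move_right): buffer="fp" (len 2), cursors c1@2 c2@2 c3@2, authorship ..
After op 4 (insert('w')): buffer="fpwww" (len 5), cursors c1@5 c2@5 c3@5, authorship ..123
After op 5 (delete): buffer="fp" (len 2), cursors c1@2 c2@2 c3@2, authorship ..
After op 6 (insert('d')): buffer="fpddd" (len 5), cursors c1@5 c2@5 c3@5, authorship ..123
Authorship (.=original, N=cursor N): . . 1 2 3
Index 1: author = original

Answer: original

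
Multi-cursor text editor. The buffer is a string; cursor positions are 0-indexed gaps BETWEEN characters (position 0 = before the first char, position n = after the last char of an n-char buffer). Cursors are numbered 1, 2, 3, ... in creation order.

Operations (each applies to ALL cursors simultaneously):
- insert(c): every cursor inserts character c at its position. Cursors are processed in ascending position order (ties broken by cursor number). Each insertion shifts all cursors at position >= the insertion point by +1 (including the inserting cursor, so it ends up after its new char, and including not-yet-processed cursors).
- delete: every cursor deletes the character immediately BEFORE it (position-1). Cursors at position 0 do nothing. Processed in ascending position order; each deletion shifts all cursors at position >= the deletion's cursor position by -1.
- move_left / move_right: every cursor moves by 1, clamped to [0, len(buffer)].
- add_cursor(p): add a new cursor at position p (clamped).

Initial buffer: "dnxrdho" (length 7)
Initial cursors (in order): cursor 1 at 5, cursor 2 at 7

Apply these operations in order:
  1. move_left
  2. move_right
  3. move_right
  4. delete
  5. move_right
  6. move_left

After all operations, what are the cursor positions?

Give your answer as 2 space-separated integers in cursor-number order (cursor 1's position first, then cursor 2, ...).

Answer: 4 4

Derivation:
After op 1 (move_left): buffer="dnxrdho" (len 7), cursors c1@4 c2@6, authorship .......
After op 2 (move_right): buffer="dnxrdho" (len 7), cursors c1@5 c2@7, authorship .......
After op 3 (move_right): buffer="dnxrdho" (len 7), cursors c1@6 c2@7, authorship .......
After op 4 (delete): buffer="dnxrd" (len 5), cursors c1@5 c2@5, authorship .....
After op 5 (move_right): buffer="dnxrd" (len 5), cursors c1@5 c2@5, authorship .....
After op 6 (move_left): buffer="dnxrd" (len 5), cursors c1@4 c2@4, authorship .....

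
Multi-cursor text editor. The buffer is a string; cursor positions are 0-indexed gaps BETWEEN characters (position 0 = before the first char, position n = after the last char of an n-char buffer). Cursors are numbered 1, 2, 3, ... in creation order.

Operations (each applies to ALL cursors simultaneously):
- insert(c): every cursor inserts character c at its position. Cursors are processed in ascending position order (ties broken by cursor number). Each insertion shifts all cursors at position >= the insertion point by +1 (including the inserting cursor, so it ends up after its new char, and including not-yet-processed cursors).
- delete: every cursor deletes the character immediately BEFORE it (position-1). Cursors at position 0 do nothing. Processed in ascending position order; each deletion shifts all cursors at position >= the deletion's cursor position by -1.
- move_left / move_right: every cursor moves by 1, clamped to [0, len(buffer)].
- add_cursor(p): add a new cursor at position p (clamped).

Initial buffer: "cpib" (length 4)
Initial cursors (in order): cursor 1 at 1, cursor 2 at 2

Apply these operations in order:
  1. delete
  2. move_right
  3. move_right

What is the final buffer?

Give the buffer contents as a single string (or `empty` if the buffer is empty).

After op 1 (delete): buffer="ib" (len 2), cursors c1@0 c2@0, authorship ..
After op 2 (move_right): buffer="ib" (len 2), cursors c1@1 c2@1, authorship ..
After op 3 (move_right): buffer="ib" (len 2), cursors c1@2 c2@2, authorship ..

Answer: ib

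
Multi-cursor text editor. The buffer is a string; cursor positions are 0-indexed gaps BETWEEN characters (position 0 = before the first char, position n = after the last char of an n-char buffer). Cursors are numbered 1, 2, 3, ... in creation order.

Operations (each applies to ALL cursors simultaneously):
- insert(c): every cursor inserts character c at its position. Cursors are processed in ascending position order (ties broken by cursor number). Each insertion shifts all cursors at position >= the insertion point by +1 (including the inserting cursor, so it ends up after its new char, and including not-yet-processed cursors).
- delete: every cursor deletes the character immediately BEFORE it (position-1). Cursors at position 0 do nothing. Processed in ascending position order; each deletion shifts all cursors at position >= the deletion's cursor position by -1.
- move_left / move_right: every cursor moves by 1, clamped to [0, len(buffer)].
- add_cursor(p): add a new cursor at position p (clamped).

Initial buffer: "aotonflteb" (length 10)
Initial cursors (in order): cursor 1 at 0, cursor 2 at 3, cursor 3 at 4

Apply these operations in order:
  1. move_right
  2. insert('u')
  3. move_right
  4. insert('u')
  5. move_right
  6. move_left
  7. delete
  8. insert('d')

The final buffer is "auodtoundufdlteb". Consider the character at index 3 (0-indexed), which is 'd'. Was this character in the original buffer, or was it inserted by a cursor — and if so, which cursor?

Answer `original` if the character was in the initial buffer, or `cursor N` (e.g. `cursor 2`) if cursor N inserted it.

Answer: cursor 1

Derivation:
After op 1 (move_right): buffer="aotonflteb" (len 10), cursors c1@1 c2@4 c3@5, authorship ..........
After op 2 (insert('u')): buffer="auotounuflteb" (len 13), cursors c1@2 c2@6 c3@8, authorship .1...2.3.....
After op 3 (move_right): buffer="auotounuflteb" (len 13), cursors c1@3 c2@7 c3@9, authorship .1...2.3.....
After op 4 (insert('u')): buffer="auoutounuufulteb" (len 16), cursors c1@4 c2@9 c3@12, authorship .1.1..2.23.3....
After op 5 (move_right): buffer="auoutounuufulteb" (len 16), cursors c1@5 c2@10 c3@13, authorship .1.1..2.23.3....
After op 6 (move_left): buffer="auoutounuufulteb" (len 16), cursors c1@4 c2@9 c3@12, authorship .1.1..2.23.3....
After op 7 (delete): buffer="auotounuflteb" (len 13), cursors c1@3 c2@7 c3@9, authorship .1...2.3.....
After op 8 (insert('d')): buffer="auodtoundufdlteb" (len 16), cursors c1@4 c2@9 c3@12, authorship .1.1..2.23.3....
Authorship (.=original, N=cursor N): . 1 . 1 . . 2 . 2 3 . 3 . . . .
Index 3: author = 1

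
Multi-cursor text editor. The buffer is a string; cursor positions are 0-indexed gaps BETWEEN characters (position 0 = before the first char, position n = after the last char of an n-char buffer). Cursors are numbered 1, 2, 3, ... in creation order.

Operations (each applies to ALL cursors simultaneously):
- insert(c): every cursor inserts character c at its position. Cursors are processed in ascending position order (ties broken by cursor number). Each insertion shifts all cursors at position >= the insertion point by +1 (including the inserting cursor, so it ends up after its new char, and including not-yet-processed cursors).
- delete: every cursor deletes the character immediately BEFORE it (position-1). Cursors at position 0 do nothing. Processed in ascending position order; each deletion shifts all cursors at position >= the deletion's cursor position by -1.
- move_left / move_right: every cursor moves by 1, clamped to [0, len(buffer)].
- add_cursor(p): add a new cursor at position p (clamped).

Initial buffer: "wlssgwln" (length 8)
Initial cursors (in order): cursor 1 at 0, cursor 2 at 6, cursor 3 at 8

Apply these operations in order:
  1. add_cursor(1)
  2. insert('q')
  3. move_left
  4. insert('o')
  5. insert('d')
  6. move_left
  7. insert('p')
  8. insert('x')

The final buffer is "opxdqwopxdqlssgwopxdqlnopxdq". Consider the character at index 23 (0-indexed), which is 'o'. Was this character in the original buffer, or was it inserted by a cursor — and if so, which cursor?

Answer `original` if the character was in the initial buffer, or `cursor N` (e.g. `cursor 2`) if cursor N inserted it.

Answer: cursor 3

Derivation:
After op 1 (add_cursor(1)): buffer="wlssgwln" (len 8), cursors c1@0 c4@1 c2@6 c3@8, authorship ........
After op 2 (insert('q')): buffer="qwqlssgwqlnq" (len 12), cursors c1@1 c4@3 c2@9 c3@12, authorship 1.4.....2..3
After op 3 (move_left): buffer="qwqlssgwqlnq" (len 12), cursors c1@0 c4@2 c2@8 c3@11, authorship 1.4.....2..3
After op 4 (insert('o')): buffer="oqwoqlssgwoqlnoq" (len 16), cursors c1@1 c4@4 c2@11 c3@15, authorship 11.44.....22..33
After op 5 (insert('d')): buffer="odqwodqlssgwodqlnodq" (len 20), cursors c1@2 c4@6 c2@14 c3@19, authorship 111.444.....222..333
After op 6 (move_left): buffer="odqwodqlssgwodqlnodq" (len 20), cursors c1@1 c4@5 c2@13 c3@18, authorship 111.444.....222..333
After op 7 (insert('p')): buffer="opdqwopdqlssgwopdqlnopdq" (len 24), cursors c1@2 c4@7 c2@16 c3@22, authorship 1111.4444.....2222..3333
After op 8 (insert('x')): buffer="opxdqwopxdqlssgwopxdqlnopxdq" (len 28), cursors c1@3 c4@9 c2@19 c3@26, authorship 11111.44444.....22222..33333
Authorship (.=original, N=cursor N): 1 1 1 1 1 . 4 4 4 4 4 . . . . . 2 2 2 2 2 . . 3 3 3 3 3
Index 23: author = 3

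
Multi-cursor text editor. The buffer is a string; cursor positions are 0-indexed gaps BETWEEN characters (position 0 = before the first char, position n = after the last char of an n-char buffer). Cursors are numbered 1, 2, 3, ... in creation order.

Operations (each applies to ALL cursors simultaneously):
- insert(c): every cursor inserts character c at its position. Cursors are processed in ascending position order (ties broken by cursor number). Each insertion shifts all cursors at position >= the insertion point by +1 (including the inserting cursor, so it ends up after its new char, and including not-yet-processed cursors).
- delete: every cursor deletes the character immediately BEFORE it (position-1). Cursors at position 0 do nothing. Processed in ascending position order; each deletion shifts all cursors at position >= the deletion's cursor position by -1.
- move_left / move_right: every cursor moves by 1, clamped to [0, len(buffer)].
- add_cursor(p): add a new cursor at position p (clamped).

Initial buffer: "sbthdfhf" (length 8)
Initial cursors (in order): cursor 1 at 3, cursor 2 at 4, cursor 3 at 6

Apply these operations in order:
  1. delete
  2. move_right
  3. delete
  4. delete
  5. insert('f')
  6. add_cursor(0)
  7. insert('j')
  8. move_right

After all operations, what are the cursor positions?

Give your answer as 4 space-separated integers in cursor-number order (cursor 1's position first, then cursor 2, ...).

Answer: 8 8 8 2

Derivation:
After op 1 (delete): buffer="sbdhf" (len 5), cursors c1@2 c2@2 c3@3, authorship .....
After op 2 (move_right): buffer="sbdhf" (len 5), cursors c1@3 c2@3 c3@4, authorship .....
After op 3 (delete): buffer="sf" (len 2), cursors c1@1 c2@1 c3@1, authorship ..
After op 4 (delete): buffer="f" (len 1), cursors c1@0 c2@0 c3@0, authorship .
After op 5 (insert('f')): buffer="ffff" (len 4), cursors c1@3 c2@3 c3@3, authorship 123.
After op 6 (add_cursor(0)): buffer="ffff" (len 4), cursors c4@0 c1@3 c2@3 c3@3, authorship 123.
After op 7 (insert('j')): buffer="jfffjjjf" (len 8), cursors c4@1 c1@7 c2@7 c3@7, authorship 4123123.
After op 8 (move_right): buffer="jfffjjjf" (len 8), cursors c4@2 c1@8 c2@8 c3@8, authorship 4123123.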